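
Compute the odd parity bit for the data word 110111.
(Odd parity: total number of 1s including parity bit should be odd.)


Number of 1s in data: 5
Parity bit: 0

0


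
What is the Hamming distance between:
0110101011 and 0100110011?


XOR: 0010011000
Count of 1s: 3

3


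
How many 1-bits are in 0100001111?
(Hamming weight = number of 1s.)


Counting 1s in 0100001111

5


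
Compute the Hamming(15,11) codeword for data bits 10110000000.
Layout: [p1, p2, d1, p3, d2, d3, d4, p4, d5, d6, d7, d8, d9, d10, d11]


Parity bits: p1=0, p2=1, p3=0, p4=0

011001100000000


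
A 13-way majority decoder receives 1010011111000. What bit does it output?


Ones: 7 out of 13
Threshold: 7

1 (7/13 voted 1)


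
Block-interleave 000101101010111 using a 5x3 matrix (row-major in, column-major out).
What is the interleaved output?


Matrix:
  000
  101
  101
  010
  111
Read columns: 011010001101101

011010001101101


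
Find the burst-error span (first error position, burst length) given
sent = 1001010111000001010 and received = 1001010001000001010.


XOR: 0000000110000000000

Burst at position 7, length 2


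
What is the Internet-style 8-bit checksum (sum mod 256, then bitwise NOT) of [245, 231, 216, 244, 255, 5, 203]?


Sum = 1399 mod 256 = 119
Complement = 136

136


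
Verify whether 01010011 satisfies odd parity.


Number of 1s: 4

No, parity error (4 ones)


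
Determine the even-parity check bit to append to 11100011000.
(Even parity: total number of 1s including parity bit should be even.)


Number of 1s in data: 5
Parity bit: 1

1


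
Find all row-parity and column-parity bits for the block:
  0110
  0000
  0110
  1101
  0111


Row parities: 00011
Column parities: 1010

Row P: 00011, Col P: 1010, Corner: 0


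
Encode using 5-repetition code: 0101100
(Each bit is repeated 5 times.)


Each bit -> 5 copies

00000111110000011111111110000000000


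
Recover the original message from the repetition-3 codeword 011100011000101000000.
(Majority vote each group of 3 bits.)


Groups: 011, 100, 011, 000, 101, 000, 000
Majority votes: 1010100

1010100


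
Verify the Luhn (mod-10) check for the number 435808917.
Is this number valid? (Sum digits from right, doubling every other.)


Luhn sum = 47
47 mod 10 = 7

Invalid (Luhn sum mod 10 = 7)


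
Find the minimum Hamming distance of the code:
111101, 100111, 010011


Comparing all pairs, minimum distance: 3
Can detect 2 errors, correct 1 errors

3


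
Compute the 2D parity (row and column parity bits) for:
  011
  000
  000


Row parities: 000
Column parities: 011

Row P: 000, Col P: 011, Corner: 0


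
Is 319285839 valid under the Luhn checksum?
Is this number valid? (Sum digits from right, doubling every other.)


Luhn sum = 50
50 mod 10 = 0

Valid (Luhn sum mod 10 = 0)


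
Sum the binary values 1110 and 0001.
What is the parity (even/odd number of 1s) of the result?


1110 = 14
0001 = 1
Sum = 15 = 1111
1s count = 4

even parity (4 ones in 1111)


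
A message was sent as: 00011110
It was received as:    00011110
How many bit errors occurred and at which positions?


XOR: 00000000

0 errors (received matches sent)


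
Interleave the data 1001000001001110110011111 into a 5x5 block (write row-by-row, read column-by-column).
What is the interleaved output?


Matrix:
  10010
  00001
  00111
  01100
  11111
Read columns: 1000100011001111010101101

1000100011001111010101101


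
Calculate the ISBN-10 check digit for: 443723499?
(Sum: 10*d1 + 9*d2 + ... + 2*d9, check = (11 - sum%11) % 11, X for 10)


Weighted sum: 237
237 mod 11 = 6

Check digit: 5


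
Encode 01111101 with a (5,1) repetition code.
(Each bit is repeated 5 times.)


Each bit -> 5 copies

0000011111111111111111111111110000011111


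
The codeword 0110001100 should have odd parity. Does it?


Number of 1s: 4

No, parity error (4 ones)


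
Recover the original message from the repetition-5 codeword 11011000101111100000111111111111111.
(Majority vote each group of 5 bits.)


Groups: 11011, 00010, 11111, 00000, 11111, 11111, 11111
Majority votes: 1010111

1010111


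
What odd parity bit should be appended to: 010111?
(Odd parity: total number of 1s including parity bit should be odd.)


Number of 1s in data: 4
Parity bit: 1

1


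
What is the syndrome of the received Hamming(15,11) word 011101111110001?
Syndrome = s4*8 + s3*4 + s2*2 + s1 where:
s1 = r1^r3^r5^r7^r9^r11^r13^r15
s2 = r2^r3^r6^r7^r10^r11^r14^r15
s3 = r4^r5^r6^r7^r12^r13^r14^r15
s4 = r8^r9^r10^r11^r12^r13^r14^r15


s1=1, s2=1, s3=0, s4=1

Syndrome = 11 (error at position 11)


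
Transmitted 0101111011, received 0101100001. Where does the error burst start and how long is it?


XOR: 0000011010

Burst at position 5, length 4


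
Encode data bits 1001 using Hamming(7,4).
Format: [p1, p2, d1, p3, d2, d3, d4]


Parity bits: p1=0, p2=0, p3=1

0011001


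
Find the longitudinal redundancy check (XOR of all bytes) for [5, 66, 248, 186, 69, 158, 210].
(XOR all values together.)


XOR chain: 5 ^ 66 ^ 248 ^ 186 ^ 69 ^ 158 ^ 210 = 12

12


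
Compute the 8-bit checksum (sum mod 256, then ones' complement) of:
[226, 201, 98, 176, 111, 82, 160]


Sum = 1054 mod 256 = 30
Complement = 225

225


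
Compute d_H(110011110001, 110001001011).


XOR: 000010111010
Count of 1s: 5

5


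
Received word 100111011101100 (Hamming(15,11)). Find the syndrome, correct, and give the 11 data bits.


Syndrome = 12: error at position 12

Data: 01101100100 (corrected bit 12)


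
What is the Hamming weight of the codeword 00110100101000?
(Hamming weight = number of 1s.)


Counting 1s in 00110100101000

5


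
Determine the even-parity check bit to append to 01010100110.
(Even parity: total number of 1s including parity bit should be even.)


Number of 1s in data: 5
Parity bit: 1

1


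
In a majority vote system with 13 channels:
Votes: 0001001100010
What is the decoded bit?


Ones: 4 out of 13
Threshold: 7

0 (4/13 voted 1)


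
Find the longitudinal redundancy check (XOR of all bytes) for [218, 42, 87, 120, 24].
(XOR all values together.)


XOR chain: 218 ^ 42 ^ 87 ^ 120 ^ 24 = 199

199


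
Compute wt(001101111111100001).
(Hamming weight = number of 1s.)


Counting 1s in 001101111111100001

11


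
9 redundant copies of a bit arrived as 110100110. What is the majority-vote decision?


Ones: 5 out of 9
Threshold: 5

1 (5/9 voted 1)


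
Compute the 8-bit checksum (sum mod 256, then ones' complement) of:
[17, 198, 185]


Sum = 400 mod 256 = 144
Complement = 111

111


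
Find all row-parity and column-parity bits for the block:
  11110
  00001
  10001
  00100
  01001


Row parities: 01010
Column parities: 00011

Row P: 01010, Col P: 00011, Corner: 0


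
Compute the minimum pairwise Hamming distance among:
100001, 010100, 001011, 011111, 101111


Comparing all pairs, minimum distance: 2
Can detect 1 errors, correct 0 errors

2


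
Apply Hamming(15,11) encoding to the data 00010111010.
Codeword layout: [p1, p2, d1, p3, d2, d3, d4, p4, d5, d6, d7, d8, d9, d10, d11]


Parity bits: p1=0, p2=0, p3=1, p4=0

000100100111010


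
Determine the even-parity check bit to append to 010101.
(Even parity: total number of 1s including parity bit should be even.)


Number of 1s in data: 3
Parity bit: 1

1


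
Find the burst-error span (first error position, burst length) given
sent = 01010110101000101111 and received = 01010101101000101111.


XOR: 00000011000000000000

Burst at position 6, length 2


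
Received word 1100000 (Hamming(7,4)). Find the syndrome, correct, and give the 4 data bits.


Syndrome = 3: error at position 3

Data: 1000 (corrected bit 3)


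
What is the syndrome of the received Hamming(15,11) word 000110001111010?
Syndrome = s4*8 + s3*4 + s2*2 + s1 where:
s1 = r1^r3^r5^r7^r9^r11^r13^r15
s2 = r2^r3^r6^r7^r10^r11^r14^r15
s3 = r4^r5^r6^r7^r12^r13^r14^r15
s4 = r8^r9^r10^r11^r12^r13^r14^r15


s1=1, s2=1, s3=0, s4=1

Syndrome = 11 (error at position 11)


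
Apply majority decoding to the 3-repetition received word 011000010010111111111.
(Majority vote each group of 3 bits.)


Groups: 011, 000, 010, 010, 111, 111, 111
Majority votes: 1000111

1000111


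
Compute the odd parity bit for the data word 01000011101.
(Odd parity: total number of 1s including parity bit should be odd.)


Number of 1s in data: 5
Parity bit: 0

0


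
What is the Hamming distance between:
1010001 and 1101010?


XOR: 0111011
Count of 1s: 5

5


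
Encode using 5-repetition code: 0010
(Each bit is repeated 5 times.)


Each bit -> 5 copies

00000000001111100000


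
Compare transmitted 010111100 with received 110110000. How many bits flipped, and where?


XOR: 100001100

3 error(s) at position(s): 0, 5, 6


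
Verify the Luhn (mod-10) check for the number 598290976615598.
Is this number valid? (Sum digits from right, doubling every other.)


Luhn sum = 82
82 mod 10 = 2

Invalid (Luhn sum mod 10 = 2)


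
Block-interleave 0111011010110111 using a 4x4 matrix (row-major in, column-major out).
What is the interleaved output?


Matrix:
  0111
  0110
  1011
  0111
Read columns: 0010110111111011

0010110111111011


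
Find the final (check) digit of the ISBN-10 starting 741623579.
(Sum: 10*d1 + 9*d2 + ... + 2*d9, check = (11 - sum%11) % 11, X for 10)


Weighted sum: 242
242 mod 11 = 0

Check digit: 0


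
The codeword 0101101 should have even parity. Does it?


Number of 1s: 4

Yes, parity is correct (4 ones)


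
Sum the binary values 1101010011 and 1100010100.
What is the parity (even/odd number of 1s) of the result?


1101010011 = 851
1100010100 = 788
Sum = 1639 = 11001100111
1s count = 7

odd parity (7 ones in 11001100111)


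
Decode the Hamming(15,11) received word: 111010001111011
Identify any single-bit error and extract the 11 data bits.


Syndrome = 0: no error detected

Data: 11001111011 (no errors)


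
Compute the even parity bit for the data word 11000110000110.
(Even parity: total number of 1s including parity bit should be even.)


Number of 1s in data: 6
Parity bit: 0

0


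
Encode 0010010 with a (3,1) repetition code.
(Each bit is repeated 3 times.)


Each bit -> 3 copies

000000111000000111000


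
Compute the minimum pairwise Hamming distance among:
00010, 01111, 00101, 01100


Comparing all pairs, minimum distance: 2
Can detect 1 errors, correct 0 errors

2


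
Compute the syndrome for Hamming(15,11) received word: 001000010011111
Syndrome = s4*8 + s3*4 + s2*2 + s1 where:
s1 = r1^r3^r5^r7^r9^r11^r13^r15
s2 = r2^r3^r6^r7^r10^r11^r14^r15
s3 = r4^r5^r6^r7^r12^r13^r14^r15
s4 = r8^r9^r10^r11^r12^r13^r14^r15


s1=0, s2=0, s3=0, s4=0

Syndrome = 0 (no error)


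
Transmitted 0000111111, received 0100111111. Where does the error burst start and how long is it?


XOR: 0100000000

Burst at position 1, length 1


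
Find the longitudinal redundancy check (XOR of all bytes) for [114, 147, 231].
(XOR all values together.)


XOR chain: 114 ^ 147 ^ 231 = 6

6


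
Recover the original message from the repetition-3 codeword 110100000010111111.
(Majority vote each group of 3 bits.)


Groups: 110, 100, 000, 010, 111, 111
Majority votes: 100011

100011


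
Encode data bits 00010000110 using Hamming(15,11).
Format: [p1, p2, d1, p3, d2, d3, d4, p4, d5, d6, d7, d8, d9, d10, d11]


Parity bits: p1=0, p2=0, p3=1, p4=0

000100100000110


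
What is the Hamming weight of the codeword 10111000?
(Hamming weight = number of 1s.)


Counting 1s in 10111000

4


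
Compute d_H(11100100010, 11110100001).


XOR: 00010000011
Count of 1s: 3

3


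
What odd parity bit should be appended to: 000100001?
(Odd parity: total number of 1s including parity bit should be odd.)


Number of 1s in data: 2
Parity bit: 1

1


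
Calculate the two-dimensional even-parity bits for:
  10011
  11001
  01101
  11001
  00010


Row parities: 11111
Column parities: 11100

Row P: 11111, Col P: 11100, Corner: 1


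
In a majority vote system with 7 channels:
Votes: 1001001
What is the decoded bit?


Ones: 3 out of 7
Threshold: 4

0 (3/7 voted 1)


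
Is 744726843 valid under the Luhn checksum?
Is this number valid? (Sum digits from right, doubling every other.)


Luhn sum = 48
48 mod 10 = 8

Invalid (Luhn sum mod 10 = 8)


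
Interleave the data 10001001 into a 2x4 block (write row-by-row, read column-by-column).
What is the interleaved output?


Matrix:
  1000
  1001
Read columns: 11000001

11000001


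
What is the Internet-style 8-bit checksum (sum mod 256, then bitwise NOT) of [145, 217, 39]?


Sum = 401 mod 256 = 145
Complement = 110

110


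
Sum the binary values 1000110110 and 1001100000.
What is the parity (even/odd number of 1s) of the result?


1000110110 = 566
1001100000 = 608
Sum = 1174 = 10010010110
1s count = 5

odd parity (5 ones in 10010010110)


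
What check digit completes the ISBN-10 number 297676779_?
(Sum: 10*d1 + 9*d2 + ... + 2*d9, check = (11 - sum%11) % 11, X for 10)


Weighted sum: 338
338 mod 11 = 8

Check digit: 3


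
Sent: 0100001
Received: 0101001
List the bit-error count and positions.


XOR: 0001000

1 error(s) at position(s): 3


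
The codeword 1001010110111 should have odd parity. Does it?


Number of 1s: 8

No, parity error (8 ones)


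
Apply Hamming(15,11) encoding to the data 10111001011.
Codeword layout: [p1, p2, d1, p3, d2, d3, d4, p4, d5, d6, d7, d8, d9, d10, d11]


Parity bits: p1=0, p2=1, p3=1, p4=0

011101101001011


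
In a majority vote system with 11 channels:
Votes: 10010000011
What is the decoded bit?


Ones: 4 out of 11
Threshold: 6

0 (4/11 voted 1)


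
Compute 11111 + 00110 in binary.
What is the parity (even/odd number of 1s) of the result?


11111 = 31
00110 = 6
Sum = 37 = 100101
1s count = 3

odd parity (3 ones in 100101)


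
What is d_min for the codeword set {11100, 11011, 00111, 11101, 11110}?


Comparing all pairs, minimum distance: 1
Can detect 0 errors, correct 0 errors

1


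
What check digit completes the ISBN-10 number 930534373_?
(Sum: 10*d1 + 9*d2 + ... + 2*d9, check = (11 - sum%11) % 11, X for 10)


Weighted sum: 229
229 mod 11 = 9

Check digit: 2


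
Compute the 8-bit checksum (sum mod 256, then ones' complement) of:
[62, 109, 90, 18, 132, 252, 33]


Sum = 696 mod 256 = 184
Complement = 71

71


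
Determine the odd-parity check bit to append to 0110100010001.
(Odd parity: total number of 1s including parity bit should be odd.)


Number of 1s in data: 5
Parity bit: 0

0


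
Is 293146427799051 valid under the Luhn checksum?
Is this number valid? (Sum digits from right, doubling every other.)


Luhn sum = 63
63 mod 10 = 3

Invalid (Luhn sum mod 10 = 3)


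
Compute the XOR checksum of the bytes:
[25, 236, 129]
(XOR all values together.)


XOR chain: 25 ^ 236 ^ 129 = 116

116


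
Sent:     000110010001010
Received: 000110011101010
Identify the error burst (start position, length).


XOR: 000000001100000

Burst at position 8, length 2


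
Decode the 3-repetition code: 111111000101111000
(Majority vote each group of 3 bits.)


Groups: 111, 111, 000, 101, 111, 000
Majority votes: 110110

110110


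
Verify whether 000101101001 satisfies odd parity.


Number of 1s: 5

Yes, parity is correct (5 ones)


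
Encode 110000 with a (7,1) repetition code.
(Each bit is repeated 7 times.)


Each bit -> 7 copies

111111111111110000000000000000000000000000


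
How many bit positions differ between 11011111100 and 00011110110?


XOR: 11000001010
Count of 1s: 4

4


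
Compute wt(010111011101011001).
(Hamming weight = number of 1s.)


Counting 1s in 010111011101011001

11


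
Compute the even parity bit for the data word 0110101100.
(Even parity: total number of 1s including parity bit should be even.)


Number of 1s in data: 5
Parity bit: 1

1


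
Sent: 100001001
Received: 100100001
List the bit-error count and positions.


XOR: 000101000

2 error(s) at position(s): 3, 5


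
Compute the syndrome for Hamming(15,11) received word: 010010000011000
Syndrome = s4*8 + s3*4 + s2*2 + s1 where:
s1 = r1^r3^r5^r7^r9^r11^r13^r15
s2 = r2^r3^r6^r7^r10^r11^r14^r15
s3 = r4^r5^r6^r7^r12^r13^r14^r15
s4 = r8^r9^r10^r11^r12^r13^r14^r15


s1=0, s2=0, s3=0, s4=0

Syndrome = 0 (no error)


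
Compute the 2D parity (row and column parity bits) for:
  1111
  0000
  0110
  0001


Row parities: 0001
Column parities: 1000

Row P: 0001, Col P: 1000, Corner: 1


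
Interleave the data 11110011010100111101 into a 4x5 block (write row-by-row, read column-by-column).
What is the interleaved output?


Matrix:
  11110
  01101
  01001
  11101
Read columns: 10011111110110000111

10011111110110000111


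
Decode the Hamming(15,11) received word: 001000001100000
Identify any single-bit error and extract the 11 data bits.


Syndrome = 0: no error detected

Data: 10001100000 (no errors)


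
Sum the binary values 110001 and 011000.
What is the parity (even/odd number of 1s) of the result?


110001 = 49
011000 = 24
Sum = 73 = 1001001
1s count = 3

odd parity (3 ones in 1001001)


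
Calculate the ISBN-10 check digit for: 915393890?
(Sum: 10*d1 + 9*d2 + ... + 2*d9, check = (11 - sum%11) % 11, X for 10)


Weighted sum: 288
288 mod 11 = 2

Check digit: 9


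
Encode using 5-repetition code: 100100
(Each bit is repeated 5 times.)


Each bit -> 5 copies

111110000000000111110000000000


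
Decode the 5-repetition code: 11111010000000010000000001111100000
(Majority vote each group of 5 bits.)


Groups: 11111, 01000, 00000, 10000, 00000, 11111, 00000
Majority votes: 1000010

1000010


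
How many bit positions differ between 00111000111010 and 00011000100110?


XOR: 00100000011100
Count of 1s: 4

4


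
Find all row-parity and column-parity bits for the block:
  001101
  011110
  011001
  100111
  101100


Row parities: 10101
Column parities: 000001

Row P: 10101, Col P: 000001, Corner: 1


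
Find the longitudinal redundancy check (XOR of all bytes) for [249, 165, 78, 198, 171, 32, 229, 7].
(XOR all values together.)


XOR chain: 249 ^ 165 ^ 78 ^ 198 ^ 171 ^ 32 ^ 229 ^ 7 = 189

189


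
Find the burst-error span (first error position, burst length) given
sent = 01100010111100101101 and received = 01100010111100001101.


XOR: 00000000000000100000

Burst at position 14, length 1


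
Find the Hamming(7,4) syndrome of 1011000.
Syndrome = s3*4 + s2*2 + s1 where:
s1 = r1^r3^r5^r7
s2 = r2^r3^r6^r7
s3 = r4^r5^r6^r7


s1=0, s2=1, s3=1

Syndrome = 6 (error at position 6)


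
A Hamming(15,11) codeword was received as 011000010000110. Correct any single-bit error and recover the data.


Syndrome = 10: error at position 10

Data: 10000100110 (corrected bit 10)


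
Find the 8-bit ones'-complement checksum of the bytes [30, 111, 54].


Sum = 195 mod 256 = 195
Complement = 60

60


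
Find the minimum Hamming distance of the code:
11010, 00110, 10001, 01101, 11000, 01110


Comparing all pairs, minimum distance: 1
Can detect 0 errors, correct 0 errors

1


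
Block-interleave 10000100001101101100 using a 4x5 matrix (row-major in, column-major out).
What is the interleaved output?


Matrix:
  10000
  10000
  11011
  01100
Read columns: 11100011000100100010

11100011000100100010


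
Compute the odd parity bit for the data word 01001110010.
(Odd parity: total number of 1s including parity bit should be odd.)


Number of 1s in data: 5
Parity bit: 0

0


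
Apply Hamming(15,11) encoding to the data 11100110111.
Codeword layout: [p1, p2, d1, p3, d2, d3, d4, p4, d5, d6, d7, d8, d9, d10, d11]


Parity bits: p1=1, p2=0, p3=1, p4=1

101111010110111


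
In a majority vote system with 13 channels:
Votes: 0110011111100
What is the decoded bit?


Ones: 8 out of 13
Threshold: 7

1 (8/13 voted 1)


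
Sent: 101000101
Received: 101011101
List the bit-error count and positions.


XOR: 000011000

2 error(s) at position(s): 4, 5


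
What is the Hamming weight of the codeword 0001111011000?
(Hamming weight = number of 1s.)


Counting 1s in 0001111011000

6


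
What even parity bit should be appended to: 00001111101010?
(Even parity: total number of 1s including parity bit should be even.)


Number of 1s in data: 7
Parity bit: 1

1


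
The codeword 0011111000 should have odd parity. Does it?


Number of 1s: 5

Yes, parity is correct (5 ones)


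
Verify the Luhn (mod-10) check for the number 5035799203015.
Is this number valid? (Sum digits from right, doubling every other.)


Luhn sum = 51
51 mod 10 = 1

Invalid (Luhn sum mod 10 = 1)


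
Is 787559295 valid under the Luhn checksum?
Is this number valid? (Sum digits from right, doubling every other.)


Luhn sum = 52
52 mod 10 = 2

Invalid (Luhn sum mod 10 = 2)


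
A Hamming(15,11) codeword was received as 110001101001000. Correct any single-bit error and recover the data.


Syndrome = 7: error at position 7

Data: 00101001000 (corrected bit 7)


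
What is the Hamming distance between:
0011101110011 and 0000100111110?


XOR: 0011001001101
Count of 1s: 6

6


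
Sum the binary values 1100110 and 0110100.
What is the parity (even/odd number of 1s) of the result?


1100110 = 102
0110100 = 52
Sum = 154 = 10011010
1s count = 4

even parity (4 ones in 10011010)


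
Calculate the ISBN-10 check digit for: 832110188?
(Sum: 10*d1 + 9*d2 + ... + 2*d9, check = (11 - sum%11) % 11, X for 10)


Weighted sum: 180
180 mod 11 = 4

Check digit: 7


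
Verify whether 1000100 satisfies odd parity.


Number of 1s: 2

No, parity error (2 ones)


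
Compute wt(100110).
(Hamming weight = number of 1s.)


Counting 1s in 100110

3


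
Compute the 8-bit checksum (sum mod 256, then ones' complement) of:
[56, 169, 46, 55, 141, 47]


Sum = 514 mod 256 = 2
Complement = 253

253


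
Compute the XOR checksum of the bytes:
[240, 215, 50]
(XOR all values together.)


XOR chain: 240 ^ 215 ^ 50 = 21

21


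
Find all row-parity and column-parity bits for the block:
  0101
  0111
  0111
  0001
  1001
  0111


Row parities: 011101
Column parities: 1010

Row P: 011101, Col P: 1010, Corner: 0


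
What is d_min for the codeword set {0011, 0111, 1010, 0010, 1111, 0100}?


Comparing all pairs, minimum distance: 1
Can detect 0 errors, correct 0 errors

1


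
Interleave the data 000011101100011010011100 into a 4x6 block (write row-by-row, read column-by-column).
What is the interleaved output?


Matrix:
  000011
  101100
  011010
  011100
Read columns: 010000110111010110101000

010000110111010110101000


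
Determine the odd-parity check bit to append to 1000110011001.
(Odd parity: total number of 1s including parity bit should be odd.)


Number of 1s in data: 6
Parity bit: 1

1


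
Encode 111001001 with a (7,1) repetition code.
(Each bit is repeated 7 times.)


Each bit -> 7 copies

111111111111111111111000000000000001111111000000000000001111111


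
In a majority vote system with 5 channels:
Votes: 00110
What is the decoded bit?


Ones: 2 out of 5
Threshold: 3

0 (2/5 voted 1)


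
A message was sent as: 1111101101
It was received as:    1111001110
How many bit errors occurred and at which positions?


XOR: 0000100011

3 error(s) at position(s): 4, 8, 9


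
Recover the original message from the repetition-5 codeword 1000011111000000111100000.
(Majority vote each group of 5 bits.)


Groups: 10000, 11111, 00000, 01111, 00000
Majority votes: 01010

01010


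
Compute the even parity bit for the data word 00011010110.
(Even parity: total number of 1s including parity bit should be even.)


Number of 1s in data: 5
Parity bit: 1

1


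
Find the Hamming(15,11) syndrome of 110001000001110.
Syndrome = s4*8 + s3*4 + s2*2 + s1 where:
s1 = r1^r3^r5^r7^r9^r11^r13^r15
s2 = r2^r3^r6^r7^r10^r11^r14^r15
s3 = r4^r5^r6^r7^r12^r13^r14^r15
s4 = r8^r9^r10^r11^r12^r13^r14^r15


s1=0, s2=1, s3=0, s4=1

Syndrome = 10 (error at position 10)


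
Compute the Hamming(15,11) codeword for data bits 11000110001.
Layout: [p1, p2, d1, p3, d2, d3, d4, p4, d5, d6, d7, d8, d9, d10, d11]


Parity bits: p1=0, p2=0, p3=0, p4=1

001010010110001


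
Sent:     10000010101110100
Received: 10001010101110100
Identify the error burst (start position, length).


XOR: 00001000000000000

Burst at position 4, length 1


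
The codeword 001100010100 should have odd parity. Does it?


Number of 1s: 4

No, parity error (4 ones)


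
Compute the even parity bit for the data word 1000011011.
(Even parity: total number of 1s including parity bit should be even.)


Number of 1s in data: 5
Parity bit: 1

1


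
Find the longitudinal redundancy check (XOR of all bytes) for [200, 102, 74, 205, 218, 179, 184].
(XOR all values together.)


XOR chain: 200 ^ 102 ^ 74 ^ 205 ^ 218 ^ 179 ^ 184 = 248

248


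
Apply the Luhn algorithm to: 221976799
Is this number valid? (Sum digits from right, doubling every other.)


Luhn sum = 51
51 mod 10 = 1

Invalid (Luhn sum mod 10 = 1)


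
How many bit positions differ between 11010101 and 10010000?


XOR: 01000101
Count of 1s: 3

3


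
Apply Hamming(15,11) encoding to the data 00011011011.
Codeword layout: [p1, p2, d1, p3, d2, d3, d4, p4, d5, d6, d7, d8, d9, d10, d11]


Parity bits: p1=0, p2=0, p3=0, p4=1

000000111011011


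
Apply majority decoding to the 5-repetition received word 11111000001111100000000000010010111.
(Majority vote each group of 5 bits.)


Groups: 11111, 00000, 11111, 00000, 00000, 00100, 10111
Majority votes: 1010001

1010001


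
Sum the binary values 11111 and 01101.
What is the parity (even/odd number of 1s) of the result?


11111 = 31
01101 = 13
Sum = 44 = 101100
1s count = 3

odd parity (3 ones in 101100)


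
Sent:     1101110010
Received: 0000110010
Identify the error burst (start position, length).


XOR: 1101000000

Burst at position 0, length 4


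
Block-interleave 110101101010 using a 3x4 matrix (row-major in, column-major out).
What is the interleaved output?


Matrix:
  1101
  0110
  1010
Read columns: 101110011100

101110011100


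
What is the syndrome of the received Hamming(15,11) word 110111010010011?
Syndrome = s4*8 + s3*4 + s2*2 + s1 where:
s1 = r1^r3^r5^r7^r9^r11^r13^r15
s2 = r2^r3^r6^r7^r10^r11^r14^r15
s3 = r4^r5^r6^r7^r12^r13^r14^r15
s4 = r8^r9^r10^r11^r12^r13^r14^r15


s1=0, s2=1, s3=1, s4=0

Syndrome = 6 (error at position 6)


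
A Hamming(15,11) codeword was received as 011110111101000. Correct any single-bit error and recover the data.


Syndrome = 0: no error detected

Data: 11011101000 (no errors)


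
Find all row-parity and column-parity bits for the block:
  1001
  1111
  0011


Row parities: 000
Column parities: 0101

Row P: 000, Col P: 0101, Corner: 0


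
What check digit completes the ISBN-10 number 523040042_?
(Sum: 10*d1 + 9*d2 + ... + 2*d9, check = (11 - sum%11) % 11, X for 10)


Weighted sum: 132
132 mod 11 = 0

Check digit: 0


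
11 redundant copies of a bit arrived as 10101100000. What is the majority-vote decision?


Ones: 4 out of 11
Threshold: 6

0 (4/11 voted 1)


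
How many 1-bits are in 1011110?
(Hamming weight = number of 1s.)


Counting 1s in 1011110

5


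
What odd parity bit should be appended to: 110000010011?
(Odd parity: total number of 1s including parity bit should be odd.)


Number of 1s in data: 5
Parity bit: 0

0


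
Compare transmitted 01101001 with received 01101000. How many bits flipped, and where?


XOR: 00000001

1 error(s) at position(s): 7


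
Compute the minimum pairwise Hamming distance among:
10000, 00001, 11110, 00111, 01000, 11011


Comparing all pairs, minimum distance: 2
Can detect 1 errors, correct 0 errors

2


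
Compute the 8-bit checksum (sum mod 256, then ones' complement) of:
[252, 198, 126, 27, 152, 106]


Sum = 861 mod 256 = 93
Complement = 162

162


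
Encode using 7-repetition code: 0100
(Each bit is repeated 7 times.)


Each bit -> 7 copies

0000000111111100000000000000


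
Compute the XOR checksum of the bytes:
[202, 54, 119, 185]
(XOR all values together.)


XOR chain: 202 ^ 54 ^ 119 ^ 185 = 50

50


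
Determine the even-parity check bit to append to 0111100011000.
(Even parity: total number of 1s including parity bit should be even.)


Number of 1s in data: 6
Parity bit: 0

0


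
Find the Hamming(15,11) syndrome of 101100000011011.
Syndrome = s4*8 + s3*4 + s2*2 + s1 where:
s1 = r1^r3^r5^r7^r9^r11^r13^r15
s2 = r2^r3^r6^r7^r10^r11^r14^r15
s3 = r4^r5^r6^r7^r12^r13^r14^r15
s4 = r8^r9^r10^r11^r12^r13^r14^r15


s1=0, s2=0, s3=0, s4=0

Syndrome = 0 (no error)


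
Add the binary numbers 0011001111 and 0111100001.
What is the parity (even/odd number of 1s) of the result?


0011001111 = 207
0111100001 = 481
Sum = 688 = 1010110000
1s count = 4

even parity (4 ones in 1010110000)


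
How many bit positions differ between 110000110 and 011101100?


XOR: 101101010
Count of 1s: 5

5


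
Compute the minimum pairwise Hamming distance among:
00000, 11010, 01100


Comparing all pairs, minimum distance: 2
Can detect 1 errors, correct 0 errors

2


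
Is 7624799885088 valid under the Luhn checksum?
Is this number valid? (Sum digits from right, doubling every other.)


Luhn sum = 76
76 mod 10 = 6

Invalid (Luhn sum mod 10 = 6)


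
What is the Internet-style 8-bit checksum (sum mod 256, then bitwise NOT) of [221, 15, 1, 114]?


Sum = 351 mod 256 = 95
Complement = 160

160


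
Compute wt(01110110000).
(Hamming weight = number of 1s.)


Counting 1s in 01110110000

5


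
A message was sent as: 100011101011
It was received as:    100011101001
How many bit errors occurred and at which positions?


XOR: 000000000010

1 error(s) at position(s): 10


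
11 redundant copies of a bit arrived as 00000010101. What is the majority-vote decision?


Ones: 3 out of 11
Threshold: 6

0 (3/11 voted 1)


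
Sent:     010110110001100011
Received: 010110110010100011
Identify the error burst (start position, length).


XOR: 000000000011000000

Burst at position 10, length 2


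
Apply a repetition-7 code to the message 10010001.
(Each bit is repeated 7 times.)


Each bit -> 7 copies

11111110000000000000011111110000000000000000000001111111


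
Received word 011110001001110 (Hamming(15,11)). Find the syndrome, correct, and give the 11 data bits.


Syndrome = 6: error at position 6

Data: 11101001110 (corrected bit 6)


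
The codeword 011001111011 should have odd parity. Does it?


Number of 1s: 8

No, parity error (8 ones)


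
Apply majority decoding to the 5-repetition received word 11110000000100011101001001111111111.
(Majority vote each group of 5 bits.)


Groups: 11110, 00000, 01000, 11101, 00100, 11111, 11111
Majority votes: 1001011

1001011


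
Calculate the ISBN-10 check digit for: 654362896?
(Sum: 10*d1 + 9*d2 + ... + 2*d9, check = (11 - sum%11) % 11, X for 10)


Weighted sum: 275
275 mod 11 = 0

Check digit: 0


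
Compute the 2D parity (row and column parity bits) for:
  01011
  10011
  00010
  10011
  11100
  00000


Row parities: 111110
Column parities: 10101

Row P: 111110, Col P: 10101, Corner: 1


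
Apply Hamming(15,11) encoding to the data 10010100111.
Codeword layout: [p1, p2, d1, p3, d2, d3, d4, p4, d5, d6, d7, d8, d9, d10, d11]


Parity bits: p1=0, p2=1, p3=0, p4=0

011000100100111


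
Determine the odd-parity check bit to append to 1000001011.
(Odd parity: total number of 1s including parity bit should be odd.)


Number of 1s in data: 4
Parity bit: 1

1


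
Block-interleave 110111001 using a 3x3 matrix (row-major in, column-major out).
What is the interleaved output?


Matrix:
  110
  111
  001
Read columns: 110110011

110110011


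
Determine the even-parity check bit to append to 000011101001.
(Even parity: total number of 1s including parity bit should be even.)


Number of 1s in data: 5
Parity bit: 1

1


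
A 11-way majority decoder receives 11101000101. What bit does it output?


Ones: 6 out of 11
Threshold: 6

1 (6/11 voted 1)


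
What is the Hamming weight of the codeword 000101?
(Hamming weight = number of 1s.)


Counting 1s in 000101

2


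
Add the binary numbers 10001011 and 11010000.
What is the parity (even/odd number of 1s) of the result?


10001011 = 139
11010000 = 208
Sum = 347 = 101011011
1s count = 6

even parity (6 ones in 101011011)


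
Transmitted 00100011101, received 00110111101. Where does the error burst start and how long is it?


XOR: 00010100000

Burst at position 3, length 3


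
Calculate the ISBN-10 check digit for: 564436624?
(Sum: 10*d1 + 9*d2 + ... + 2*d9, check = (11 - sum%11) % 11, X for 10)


Weighted sum: 250
250 mod 11 = 8

Check digit: 3


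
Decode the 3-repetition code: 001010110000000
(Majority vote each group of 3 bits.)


Groups: 001, 010, 110, 000, 000
Majority votes: 00100

00100


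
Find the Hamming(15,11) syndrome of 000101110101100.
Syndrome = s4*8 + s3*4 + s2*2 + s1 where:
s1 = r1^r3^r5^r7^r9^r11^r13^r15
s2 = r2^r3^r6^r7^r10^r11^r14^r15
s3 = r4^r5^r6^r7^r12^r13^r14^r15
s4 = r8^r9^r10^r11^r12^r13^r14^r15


s1=0, s2=1, s3=1, s4=0

Syndrome = 6 (error at position 6)


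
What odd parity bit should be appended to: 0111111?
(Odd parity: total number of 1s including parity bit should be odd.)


Number of 1s in data: 6
Parity bit: 1

1


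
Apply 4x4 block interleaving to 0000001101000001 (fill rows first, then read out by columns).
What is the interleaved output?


Matrix:
  0000
  0011
  0100
  0001
Read columns: 0000001001000101

0000001001000101


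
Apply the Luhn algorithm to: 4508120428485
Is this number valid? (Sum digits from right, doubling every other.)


Luhn sum = 50
50 mod 10 = 0

Valid (Luhn sum mod 10 = 0)


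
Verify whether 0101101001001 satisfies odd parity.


Number of 1s: 6

No, parity error (6 ones)


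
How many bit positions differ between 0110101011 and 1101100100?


XOR: 1011001111
Count of 1s: 7

7


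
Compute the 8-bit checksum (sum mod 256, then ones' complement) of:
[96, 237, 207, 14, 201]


Sum = 755 mod 256 = 243
Complement = 12

12


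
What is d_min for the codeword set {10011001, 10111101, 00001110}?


Comparing all pairs, minimum distance: 2
Can detect 1 errors, correct 0 errors

2


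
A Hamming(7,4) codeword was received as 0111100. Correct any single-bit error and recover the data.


Syndrome = 0: no error detected

Data: 1100 (no errors)


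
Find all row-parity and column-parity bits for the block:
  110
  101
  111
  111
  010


Row parities: 00111
Column parities: 001

Row P: 00111, Col P: 001, Corner: 1


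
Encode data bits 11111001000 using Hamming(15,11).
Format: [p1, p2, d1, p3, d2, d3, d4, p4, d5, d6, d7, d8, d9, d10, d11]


Parity bits: p1=0, p2=1, p3=0, p4=0

011011101001000


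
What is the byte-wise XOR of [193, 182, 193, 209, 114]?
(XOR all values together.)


XOR chain: 193 ^ 182 ^ 193 ^ 209 ^ 114 = 21

21


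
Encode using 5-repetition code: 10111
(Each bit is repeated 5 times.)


Each bit -> 5 copies

1111100000111111111111111


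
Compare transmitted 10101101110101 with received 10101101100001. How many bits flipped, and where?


XOR: 00000000010100

2 error(s) at position(s): 9, 11


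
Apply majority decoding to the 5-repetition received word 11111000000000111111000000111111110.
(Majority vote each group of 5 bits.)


Groups: 11111, 00000, 00001, 11111, 00000, 01111, 11110
Majority votes: 1001011

1001011


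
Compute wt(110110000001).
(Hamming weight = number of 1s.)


Counting 1s in 110110000001

5


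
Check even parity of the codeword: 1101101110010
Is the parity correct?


Number of 1s: 8

Yes, parity is correct (8 ones)


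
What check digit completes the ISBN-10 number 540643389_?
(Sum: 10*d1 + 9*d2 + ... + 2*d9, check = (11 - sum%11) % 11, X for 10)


Weighted sum: 221
221 mod 11 = 1

Check digit: X


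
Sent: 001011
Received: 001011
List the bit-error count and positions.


XOR: 000000

0 errors (received matches sent)


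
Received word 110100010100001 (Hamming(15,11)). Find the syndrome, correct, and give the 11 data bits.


Syndrome = 10: error at position 10

Data: 00000000001 (corrected bit 10)


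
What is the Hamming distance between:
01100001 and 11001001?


XOR: 10101000
Count of 1s: 3

3


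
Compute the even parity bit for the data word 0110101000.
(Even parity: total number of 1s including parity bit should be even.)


Number of 1s in data: 4
Parity bit: 0

0


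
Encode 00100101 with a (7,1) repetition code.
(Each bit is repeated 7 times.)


Each bit -> 7 copies

00000000000000111111100000000000000111111100000001111111


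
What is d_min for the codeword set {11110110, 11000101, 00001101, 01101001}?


Comparing all pairs, minimum distance: 3
Can detect 2 errors, correct 1 errors

3


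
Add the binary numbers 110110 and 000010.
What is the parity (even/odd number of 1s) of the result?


110110 = 54
000010 = 2
Sum = 56 = 111000
1s count = 3

odd parity (3 ones in 111000)


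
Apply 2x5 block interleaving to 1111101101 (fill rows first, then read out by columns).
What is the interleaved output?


Matrix:
  11111
  01101
Read columns: 1011111011

1011111011


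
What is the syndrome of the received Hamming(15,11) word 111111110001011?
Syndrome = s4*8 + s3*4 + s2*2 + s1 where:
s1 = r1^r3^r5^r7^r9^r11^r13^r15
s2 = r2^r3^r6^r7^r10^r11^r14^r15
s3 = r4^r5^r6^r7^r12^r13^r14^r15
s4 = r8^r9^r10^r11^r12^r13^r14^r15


s1=1, s2=0, s3=1, s4=0

Syndrome = 5 (error at position 5)


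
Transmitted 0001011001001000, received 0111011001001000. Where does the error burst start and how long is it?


XOR: 0110000000000000

Burst at position 1, length 2


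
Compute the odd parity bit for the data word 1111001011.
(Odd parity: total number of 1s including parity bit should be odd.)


Number of 1s in data: 7
Parity bit: 0

0


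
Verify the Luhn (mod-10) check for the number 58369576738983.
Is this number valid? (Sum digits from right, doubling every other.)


Luhn sum = 80
80 mod 10 = 0

Valid (Luhn sum mod 10 = 0)


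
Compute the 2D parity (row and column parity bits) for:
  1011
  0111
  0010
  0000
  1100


Row parities: 11100
Column parities: 0010

Row P: 11100, Col P: 0010, Corner: 1


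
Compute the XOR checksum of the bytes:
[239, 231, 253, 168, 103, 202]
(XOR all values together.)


XOR chain: 239 ^ 231 ^ 253 ^ 168 ^ 103 ^ 202 = 240

240


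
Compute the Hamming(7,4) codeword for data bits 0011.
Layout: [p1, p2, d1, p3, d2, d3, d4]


Parity bits: p1=1, p2=0, p3=0

1000011


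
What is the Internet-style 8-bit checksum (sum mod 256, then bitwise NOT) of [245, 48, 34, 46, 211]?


Sum = 584 mod 256 = 72
Complement = 183

183


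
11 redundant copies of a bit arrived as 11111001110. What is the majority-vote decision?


Ones: 8 out of 11
Threshold: 6

1 (8/11 voted 1)


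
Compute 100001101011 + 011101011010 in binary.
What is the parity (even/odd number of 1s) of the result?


100001101011 = 2155
011101011010 = 1882
Sum = 4037 = 111111000101
1s count = 8

even parity (8 ones in 111111000101)
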